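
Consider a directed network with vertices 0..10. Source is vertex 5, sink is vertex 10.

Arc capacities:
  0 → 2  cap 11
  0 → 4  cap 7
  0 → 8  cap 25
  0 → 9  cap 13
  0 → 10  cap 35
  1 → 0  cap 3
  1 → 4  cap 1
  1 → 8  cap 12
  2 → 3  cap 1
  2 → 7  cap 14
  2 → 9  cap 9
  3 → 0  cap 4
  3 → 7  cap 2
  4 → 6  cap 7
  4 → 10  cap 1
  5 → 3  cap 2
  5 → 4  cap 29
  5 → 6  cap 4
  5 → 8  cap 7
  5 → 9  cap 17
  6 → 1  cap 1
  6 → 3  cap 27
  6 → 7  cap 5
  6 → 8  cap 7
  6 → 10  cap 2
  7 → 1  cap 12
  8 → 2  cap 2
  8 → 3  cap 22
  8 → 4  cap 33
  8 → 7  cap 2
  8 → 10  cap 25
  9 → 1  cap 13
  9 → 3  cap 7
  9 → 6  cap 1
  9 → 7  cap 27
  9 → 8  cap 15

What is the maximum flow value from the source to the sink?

Maximum flow value: 35

augment #1: 5→4→10 bottleneck 1, total now 1
augment #2: 5→6→10 bottleneck 2, total now 3
augment #3: 5→8→10 bottleneck 7, total now 10
augment #4: 5→3→0→10 bottleneck 2, total now 12
augment #5: 5→6→8→10 bottleneck 2, total now 14
augment #6: 5→9→8→10 bottleneck 15, total now 29
augment #7: 5→4→6→8→10 bottleneck 1, total now 30
augment #8: 5→9→1→0→10 bottleneck 2, total now 32
augment #9: 5→4→6→1→0→10 bottleneck 1, total now 33
augment #10: 5→4→6→3→0→10 bottleneck 2, total now 35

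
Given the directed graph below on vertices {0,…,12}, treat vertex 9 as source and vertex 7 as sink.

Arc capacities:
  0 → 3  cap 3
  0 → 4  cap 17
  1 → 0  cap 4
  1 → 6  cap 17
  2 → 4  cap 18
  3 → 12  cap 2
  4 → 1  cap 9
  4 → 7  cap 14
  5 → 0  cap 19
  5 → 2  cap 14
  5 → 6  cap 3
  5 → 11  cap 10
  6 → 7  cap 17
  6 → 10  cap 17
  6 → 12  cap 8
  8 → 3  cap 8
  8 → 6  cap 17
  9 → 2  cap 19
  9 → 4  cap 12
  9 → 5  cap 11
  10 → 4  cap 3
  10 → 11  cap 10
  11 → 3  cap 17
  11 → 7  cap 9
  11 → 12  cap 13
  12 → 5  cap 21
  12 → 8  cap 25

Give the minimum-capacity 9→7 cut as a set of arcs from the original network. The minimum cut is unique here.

Min-cut arcs: {(4,1), (4,7), (9,5)} (total capacity 34)

augment #1: 9→4→7 push 12
augment #2: 9→2→4→7 push 2
augment #3: 9→5→6→7 push 3
augment #4: 9→5→11→7 push 8
augment #5: 9→2→4→1→6→7 push 9
max flow = 34; residual-reachable set from 9 gives S-side
cut edges (S→T): {(4,1), (4,7), (9,5)} total cap 34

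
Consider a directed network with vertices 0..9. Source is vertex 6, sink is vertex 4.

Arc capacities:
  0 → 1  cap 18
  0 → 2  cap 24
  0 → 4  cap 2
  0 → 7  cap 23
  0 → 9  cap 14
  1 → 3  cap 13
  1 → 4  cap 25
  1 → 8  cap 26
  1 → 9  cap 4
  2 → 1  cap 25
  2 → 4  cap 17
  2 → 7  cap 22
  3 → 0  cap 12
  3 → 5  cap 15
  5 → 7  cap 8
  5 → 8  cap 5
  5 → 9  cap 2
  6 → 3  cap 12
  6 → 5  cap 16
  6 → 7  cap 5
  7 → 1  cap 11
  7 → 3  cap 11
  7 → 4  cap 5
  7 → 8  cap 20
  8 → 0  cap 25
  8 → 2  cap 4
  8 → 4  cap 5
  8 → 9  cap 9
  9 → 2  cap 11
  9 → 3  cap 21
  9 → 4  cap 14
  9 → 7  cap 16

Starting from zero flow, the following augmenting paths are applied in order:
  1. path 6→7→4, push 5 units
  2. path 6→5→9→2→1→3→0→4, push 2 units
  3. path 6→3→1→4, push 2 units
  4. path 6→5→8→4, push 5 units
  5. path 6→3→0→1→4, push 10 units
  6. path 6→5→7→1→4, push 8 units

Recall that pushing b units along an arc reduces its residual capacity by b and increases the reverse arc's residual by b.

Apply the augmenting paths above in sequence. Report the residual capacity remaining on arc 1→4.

Residual capacity of (1,4): 5

after path 1 (6→7→4, push 5): res(1,4)=25
after path 2 (6→5→9→2→1→3→0→4, push 2): res(1,4)=25
after path 3 (6→3→1→4, push 2): res(1,4)=23
after path 4 (6→5→8→4, push 5): res(1,4)=23
after path 5 (6→3→0→1→4, push 10): res(1,4)=13
after path 6 (6→5→7→1→4, push 8): res(1,4)=5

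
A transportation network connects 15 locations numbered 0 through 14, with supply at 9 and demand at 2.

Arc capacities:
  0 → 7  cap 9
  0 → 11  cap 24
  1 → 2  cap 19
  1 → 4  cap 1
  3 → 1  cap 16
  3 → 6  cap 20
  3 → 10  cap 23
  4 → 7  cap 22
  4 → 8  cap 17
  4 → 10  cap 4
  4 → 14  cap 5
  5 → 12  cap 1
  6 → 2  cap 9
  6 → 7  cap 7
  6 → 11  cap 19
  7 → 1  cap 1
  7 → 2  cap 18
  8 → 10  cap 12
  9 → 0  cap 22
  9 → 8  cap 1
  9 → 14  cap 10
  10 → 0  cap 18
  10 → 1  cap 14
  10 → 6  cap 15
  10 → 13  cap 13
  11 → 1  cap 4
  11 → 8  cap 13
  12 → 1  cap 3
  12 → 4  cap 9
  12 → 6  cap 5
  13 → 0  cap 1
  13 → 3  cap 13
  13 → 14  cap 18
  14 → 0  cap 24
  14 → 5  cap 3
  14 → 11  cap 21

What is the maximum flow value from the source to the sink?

augment #1: 9→0→7→2 bottleneck 9, total now 9
augment #2: 9→0→11→1→2 bottleneck 4, total now 13
augment #3: 9→8→10→1→2 bottleneck 1, total now 14
augment #4: 9→14→5→12→1→2 bottleneck 1, total now 15
augment #5: 9→0→11→8→10→1→2 bottleneck 9, total now 24
augment #6: 9→14→11→8→10→1→2 bottleneck 2, total now 26

Maximum flow value: 26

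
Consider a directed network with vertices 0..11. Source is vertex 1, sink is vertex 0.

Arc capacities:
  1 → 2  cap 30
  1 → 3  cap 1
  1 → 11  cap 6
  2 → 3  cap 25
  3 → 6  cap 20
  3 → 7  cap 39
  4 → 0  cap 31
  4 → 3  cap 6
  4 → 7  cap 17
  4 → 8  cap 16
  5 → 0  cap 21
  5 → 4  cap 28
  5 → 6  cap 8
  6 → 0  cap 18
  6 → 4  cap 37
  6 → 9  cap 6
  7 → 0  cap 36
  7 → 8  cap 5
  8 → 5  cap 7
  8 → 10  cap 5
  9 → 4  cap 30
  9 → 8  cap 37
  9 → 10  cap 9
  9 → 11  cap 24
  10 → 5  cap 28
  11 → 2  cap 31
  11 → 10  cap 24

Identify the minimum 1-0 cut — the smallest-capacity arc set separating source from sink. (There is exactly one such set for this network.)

augment #1: 1→3→6→0 push 1
augment #2: 1→2→3→6→0 push 17
augment #3: 1→2→3→7→0 push 8
augment #4: 1→11→10→5→0 push 6
max flow = 32; residual-reachable set from 1 gives S-side
cut edges (S→T): {(1,3), (1,11), (2,3)} total cap 32

Min-cut arcs: {(1,3), (1,11), (2,3)} (total capacity 32)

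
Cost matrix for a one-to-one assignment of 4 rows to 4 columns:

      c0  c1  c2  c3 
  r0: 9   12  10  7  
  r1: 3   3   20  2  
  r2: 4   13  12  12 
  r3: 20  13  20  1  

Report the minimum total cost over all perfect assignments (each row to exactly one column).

Minimum assignment cost: 18

optimal assignment: row0→col2 (cost 10), row1→col1 (cost 3), row2→col0 (cost 4), row3→col3 (cost 1)
total = 10 + 3 + 4 + 1 = 18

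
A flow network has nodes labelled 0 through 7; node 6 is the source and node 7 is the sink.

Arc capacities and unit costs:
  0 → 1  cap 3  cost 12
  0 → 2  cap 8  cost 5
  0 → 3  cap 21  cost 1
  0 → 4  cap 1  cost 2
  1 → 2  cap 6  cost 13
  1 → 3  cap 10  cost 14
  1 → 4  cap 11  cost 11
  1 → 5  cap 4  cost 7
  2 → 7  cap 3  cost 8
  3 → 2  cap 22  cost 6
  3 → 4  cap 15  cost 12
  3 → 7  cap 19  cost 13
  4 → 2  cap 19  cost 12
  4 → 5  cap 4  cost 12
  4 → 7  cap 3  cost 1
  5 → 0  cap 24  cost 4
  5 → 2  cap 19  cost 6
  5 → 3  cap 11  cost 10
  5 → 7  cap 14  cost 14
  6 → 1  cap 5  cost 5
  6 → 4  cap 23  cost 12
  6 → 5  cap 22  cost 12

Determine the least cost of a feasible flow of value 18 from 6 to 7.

Minimum cost for 18 units: 429

shortest-cost path #1: 6→4→7 push 3 @ unit cost 13 (adds 39)
shortest-cost path #2: 6→1→2→7 push 3 @ unit cost 26 (adds 78)
shortest-cost path #3: 6→5→7 push 12 @ unit cost 26 (adds 312)
total cost = 429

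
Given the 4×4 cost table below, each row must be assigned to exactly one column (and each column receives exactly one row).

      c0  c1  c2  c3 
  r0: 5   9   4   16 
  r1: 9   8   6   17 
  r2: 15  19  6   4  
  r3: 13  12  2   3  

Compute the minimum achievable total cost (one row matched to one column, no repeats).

Minimum assignment cost: 19

optimal assignment: row0→col0 (cost 5), row1→col1 (cost 8), row2→col3 (cost 4), row3→col2 (cost 2)
total = 5 + 8 + 4 + 2 = 19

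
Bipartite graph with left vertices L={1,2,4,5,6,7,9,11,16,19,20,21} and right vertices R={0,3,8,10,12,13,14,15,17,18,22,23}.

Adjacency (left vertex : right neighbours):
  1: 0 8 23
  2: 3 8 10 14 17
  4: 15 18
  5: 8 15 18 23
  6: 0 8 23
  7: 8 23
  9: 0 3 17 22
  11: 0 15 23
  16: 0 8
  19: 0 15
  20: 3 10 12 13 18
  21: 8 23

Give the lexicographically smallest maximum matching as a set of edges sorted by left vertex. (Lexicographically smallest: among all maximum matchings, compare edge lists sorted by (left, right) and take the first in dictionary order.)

Lex-smallest maximum matching: {(1,0), (2,3), (4,15), (5,18), (6,8), (7,23), (9,17), (20,10)}

|M| = 8 (so the lex-smallest maximum matching has 8 edges)
process left vertices in ascending order; for each, take the smallest-labelled available neighbour that still permits 8 edges overall, or leave it unmatched if none does
lex-smallest matching: {1-0, 2-3, 4-15, 5-18, 6-8, 7-23, 9-17, 20-10}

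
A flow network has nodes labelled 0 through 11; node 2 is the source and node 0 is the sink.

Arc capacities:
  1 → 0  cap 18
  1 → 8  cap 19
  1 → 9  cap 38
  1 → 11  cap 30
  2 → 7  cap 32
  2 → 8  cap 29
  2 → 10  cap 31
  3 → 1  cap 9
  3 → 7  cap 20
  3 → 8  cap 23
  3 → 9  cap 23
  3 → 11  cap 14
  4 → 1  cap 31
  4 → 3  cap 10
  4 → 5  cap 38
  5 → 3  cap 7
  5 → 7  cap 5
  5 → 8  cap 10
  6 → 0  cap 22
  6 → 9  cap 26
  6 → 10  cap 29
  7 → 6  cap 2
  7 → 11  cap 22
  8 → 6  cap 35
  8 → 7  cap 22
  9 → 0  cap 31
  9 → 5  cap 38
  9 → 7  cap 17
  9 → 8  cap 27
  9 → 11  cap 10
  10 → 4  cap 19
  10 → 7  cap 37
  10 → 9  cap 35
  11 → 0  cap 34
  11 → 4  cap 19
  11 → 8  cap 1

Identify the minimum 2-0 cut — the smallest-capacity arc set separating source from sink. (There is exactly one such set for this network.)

augment #1: 2→7→6→0 push 2
augment #2: 2→7→11→0 push 22
augment #3: 2→8→6→0 push 20
augment #4: 2→10→9→0 push 31
augment #5: 2→8→6→9→11→0 push 9
max flow = 84; residual-reachable set from 2 gives S-side
cut edges (S→T): {(2,8), (2,10), (7,6), (7,11)} total cap 84

Min-cut arcs: {(2,8), (2,10), (7,6), (7,11)} (total capacity 84)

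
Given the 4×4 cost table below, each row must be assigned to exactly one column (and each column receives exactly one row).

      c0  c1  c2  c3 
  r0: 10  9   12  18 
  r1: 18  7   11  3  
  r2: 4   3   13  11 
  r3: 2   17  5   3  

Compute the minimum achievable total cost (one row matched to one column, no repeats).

optimal assignment: row0→col2 (cost 12), row1→col3 (cost 3), row2→col1 (cost 3), row3→col0 (cost 2)
total = 12 + 3 + 3 + 2 = 20

Minimum assignment cost: 20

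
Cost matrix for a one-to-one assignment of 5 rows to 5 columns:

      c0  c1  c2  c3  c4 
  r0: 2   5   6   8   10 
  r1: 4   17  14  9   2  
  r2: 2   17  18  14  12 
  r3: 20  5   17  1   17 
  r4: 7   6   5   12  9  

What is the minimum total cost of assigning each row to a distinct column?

Minimum assignment cost: 15

optimal assignment: row0→col1 (cost 5), row1→col4 (cost 2), row2→col0 (cost 2), row3→col3 (cost 1), row4→col2 (cost 5)
total = 5 + 2 + 2 + 1 + 5 = 15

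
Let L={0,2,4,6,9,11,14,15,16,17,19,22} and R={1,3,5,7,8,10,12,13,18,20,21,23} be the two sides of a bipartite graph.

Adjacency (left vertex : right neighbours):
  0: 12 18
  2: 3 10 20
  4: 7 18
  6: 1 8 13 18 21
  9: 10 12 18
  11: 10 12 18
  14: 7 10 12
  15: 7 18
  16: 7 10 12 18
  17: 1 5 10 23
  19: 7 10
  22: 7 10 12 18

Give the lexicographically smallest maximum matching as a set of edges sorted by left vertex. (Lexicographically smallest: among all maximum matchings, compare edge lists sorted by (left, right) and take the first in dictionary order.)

Lex-smallest maximum matching: {(0,12), (2,3), (4,7), (6,1), (9,10), (11,18), (17,5)}

|M| = 7 (so the lex-smallest maximum matching has 7 edges)
process left vertices in ascending order; for each, take the smallest-labelled available neighbour that still permits 7 edges overall, or leave it unmatched if none does
lex-smallest matching: {0-12, 2-3, 4-7, 6-1, 9-10, 11-18, 17-5}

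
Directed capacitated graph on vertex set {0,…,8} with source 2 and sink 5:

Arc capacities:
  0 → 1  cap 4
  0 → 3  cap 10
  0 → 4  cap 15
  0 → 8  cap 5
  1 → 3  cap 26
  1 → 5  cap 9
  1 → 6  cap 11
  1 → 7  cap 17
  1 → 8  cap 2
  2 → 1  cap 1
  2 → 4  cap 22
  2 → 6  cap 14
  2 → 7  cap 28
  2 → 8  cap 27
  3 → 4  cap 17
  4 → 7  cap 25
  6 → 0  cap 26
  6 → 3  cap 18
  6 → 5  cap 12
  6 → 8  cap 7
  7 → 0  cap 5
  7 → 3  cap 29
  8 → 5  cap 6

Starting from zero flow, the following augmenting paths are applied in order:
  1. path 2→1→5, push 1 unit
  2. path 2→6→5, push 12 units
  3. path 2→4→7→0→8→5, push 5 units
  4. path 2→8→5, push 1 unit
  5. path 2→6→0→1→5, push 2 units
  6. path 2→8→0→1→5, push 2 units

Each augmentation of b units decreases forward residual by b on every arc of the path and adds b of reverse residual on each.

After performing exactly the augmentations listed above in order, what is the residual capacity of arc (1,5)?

after path 1 (2→1→5, push 1): res(1,5)=8
after path 2 (2→6→5, push 12): res(1,5)=8
after path 3 (2→4→7→0→8→5, push 5): res(1,5)=8
after path 4 (2→8→5, push 1): res(1,5)=8
after path 5 (2→6→0→1→5, push 2): res(1,5)=6
after path 6 (2→8→0→1→5, push 2): res(1,5)=4

Residual capacity of (1,5): 4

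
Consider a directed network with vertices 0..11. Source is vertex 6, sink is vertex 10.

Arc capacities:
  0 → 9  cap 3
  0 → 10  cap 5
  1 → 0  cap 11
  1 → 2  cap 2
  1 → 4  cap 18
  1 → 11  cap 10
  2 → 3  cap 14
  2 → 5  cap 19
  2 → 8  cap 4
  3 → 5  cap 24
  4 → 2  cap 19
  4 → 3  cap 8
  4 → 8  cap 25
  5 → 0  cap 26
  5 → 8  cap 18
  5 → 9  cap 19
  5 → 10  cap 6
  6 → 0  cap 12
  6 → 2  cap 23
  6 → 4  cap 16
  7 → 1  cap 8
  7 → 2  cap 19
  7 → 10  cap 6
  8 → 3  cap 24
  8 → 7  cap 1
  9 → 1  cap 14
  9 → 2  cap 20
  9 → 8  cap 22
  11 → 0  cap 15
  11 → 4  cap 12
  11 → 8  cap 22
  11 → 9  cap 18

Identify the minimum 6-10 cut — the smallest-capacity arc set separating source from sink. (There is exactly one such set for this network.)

Min-cut arcs: {(0,10), (5,10), (8,7)} (total capacity 12)

augment #1: 6→0→10 push 5
augment #2: 6→2→5→10 push 6
augment #3: 6→2→8→7→10 push 1
max flow = 12; residual-reachable set from 6 gives S-side
cut edges (S→T): {(0,10), (5,10), (8,7)} total cap 12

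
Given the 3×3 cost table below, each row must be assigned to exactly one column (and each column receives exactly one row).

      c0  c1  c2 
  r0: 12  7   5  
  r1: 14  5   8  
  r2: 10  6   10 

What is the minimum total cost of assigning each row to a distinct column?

optimal assignment: row0→col2 (cost 5), row1→col1 (cost 5), row2→col0 (cost 10)
total = 5 + 5 + 10 = 20

Minimum assignment cost: 20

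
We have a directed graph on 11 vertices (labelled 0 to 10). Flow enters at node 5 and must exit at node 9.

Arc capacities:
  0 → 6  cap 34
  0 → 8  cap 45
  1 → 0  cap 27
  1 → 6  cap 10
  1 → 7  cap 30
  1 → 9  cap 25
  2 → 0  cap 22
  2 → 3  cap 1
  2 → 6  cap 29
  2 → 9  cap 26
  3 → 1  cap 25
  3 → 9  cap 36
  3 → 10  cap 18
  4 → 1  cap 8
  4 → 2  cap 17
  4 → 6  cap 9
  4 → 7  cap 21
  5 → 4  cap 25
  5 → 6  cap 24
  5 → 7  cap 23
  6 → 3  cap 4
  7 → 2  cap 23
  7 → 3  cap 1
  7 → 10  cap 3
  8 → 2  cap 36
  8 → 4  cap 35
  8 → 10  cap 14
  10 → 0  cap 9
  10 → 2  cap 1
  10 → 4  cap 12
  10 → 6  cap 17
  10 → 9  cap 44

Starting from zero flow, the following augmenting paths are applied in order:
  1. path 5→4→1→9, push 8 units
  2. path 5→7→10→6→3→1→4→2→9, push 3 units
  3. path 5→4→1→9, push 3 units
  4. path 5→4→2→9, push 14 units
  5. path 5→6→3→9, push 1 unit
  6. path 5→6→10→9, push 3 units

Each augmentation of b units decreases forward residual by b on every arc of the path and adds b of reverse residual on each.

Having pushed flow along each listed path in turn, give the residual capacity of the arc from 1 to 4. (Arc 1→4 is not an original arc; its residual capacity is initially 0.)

after path 1 (5→4→1→9, push 8): res(1,4)=8
after path 2 (5→7→10→6→3→1→4→2→9, push 3): res(1,4)=5
after path 3 (5→4→1→9, push 3): res(1,4)=8
after path 4 (5→4→2→9, push 14): res(1,4)=8
after path 5 (5→6→3→9, push 1): res(1,4)=8
after path 6 (5→6→10→9, push 3): res(1,4)=8

Residual capacity of (1,4): 8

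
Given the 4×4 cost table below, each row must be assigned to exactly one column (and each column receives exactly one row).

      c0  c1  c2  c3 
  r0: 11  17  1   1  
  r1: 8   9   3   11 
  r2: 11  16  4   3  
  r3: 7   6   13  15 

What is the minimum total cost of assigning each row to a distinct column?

Minimum assignment cost: 18

optimal assignment: row0→col2 (cost 1), row1→col0 (cost 8), row2→col3 (cost 3), row3→col1 (cost 6)
total = 1 + 8 + 3 + 6 = 18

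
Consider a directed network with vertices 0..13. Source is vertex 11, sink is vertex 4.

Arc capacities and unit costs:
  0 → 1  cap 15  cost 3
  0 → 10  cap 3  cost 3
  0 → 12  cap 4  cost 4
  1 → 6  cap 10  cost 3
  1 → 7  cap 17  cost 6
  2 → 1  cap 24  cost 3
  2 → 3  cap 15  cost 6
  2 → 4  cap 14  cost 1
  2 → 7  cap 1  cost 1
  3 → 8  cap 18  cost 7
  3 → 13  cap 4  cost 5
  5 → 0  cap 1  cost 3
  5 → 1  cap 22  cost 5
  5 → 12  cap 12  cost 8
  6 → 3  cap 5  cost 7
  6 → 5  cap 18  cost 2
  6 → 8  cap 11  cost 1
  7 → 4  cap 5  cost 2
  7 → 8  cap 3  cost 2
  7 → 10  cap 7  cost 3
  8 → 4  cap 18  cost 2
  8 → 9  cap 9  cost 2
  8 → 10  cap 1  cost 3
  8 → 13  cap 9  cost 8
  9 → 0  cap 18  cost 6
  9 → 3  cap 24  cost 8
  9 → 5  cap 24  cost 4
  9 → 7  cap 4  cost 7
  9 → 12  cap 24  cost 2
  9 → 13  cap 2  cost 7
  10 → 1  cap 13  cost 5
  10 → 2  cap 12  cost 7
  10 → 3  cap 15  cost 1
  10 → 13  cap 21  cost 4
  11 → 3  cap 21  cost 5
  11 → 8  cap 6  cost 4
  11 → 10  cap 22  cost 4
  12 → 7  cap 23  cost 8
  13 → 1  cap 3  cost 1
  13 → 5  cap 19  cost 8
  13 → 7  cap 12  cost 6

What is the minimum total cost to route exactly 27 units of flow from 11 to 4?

Minimum cost for 27 units: 306

shortest-cost path #1: 11→8→4 push 6 @ unit cost 6 (adds 36)
shortest-cost path #2: 11→10→2→4 push 12 @ unit cost 12 (adds 144)
shortest-cost path #3: 11→3→8→4 push 9 @ unit cost 14 (adds 126)
total cost = 306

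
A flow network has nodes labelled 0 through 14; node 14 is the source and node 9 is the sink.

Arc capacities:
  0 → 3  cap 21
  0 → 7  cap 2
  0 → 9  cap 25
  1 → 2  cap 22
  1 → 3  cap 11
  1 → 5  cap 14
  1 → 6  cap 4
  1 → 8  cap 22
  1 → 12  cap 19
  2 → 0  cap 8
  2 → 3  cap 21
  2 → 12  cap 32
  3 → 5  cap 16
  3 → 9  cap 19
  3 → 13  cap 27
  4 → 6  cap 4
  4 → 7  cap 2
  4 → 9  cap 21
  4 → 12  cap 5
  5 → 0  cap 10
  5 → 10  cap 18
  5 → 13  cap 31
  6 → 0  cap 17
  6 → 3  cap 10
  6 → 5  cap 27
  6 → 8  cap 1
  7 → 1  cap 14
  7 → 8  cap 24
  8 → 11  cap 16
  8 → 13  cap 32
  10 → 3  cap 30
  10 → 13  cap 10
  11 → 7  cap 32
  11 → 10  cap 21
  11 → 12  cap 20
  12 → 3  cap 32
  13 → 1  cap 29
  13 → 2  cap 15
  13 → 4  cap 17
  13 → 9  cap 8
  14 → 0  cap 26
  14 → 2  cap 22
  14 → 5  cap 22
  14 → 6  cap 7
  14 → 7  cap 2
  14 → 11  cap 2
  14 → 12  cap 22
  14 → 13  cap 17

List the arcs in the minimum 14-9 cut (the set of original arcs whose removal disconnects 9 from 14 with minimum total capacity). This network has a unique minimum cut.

augment #1: 14→0→9 push 25
augment #2: 14→13→9 push 8
augment #3: 14→0→3→9 push 1
augment #4: 14→2→3→9 push 18
augment #5: 14→13→4→9 push 9
augment #6: 14→5→13→4→9 push 8
max flow = 69; residual-reachable set from 14 gives S-side
cut edges (S→T): {(0,9), (3,9), (13,4), (13,9)} total cap 69

Min-cut arcs: {(0,9), (3,9), (13,4), (13,9)} (total capacity 69)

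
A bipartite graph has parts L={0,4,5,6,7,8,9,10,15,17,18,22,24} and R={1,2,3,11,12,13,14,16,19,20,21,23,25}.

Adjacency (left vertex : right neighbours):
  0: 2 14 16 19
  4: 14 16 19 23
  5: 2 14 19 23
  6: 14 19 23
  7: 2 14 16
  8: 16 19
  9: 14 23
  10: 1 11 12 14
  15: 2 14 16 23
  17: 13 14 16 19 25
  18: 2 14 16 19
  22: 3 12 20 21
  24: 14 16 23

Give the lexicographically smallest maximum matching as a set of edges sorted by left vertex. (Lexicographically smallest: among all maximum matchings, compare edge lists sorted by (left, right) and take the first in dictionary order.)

Lex-smallest maximum matching: {(0,2), (4,14), (5,19), (6,23), (7,16), (10,1), (17,13), (22,3)}

|M| = 8 (so the lex-smallest maximum matching has 8 edges)
process left vertices in ascending order; for each, take the smallest-labelled available neighbour that still permits 8 edges overall, or leave it unmatched if none does
lex-smallest matching: {0-2, 4-14, 5-19, 6-23, 7-16, 10-1, 17-13, 22-3}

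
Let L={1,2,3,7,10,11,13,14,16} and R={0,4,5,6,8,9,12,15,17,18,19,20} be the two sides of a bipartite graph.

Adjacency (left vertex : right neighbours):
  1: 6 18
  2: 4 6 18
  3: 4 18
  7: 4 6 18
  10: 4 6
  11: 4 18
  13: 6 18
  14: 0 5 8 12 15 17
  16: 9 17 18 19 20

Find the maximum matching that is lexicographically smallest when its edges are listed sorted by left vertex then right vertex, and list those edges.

Lex-smallest maximum matching: {(1,6), (2,4), (3,18), (14,0), (16,9)}

|M| = 5 (so the lex-smallest maximum matching has 5 edges)
process left vertices in ascending order; for each, take the smallest-labelled available neighbour that still permits 5 edges overall, or leave it unmatched if none does
lex-smallest matching: {1-6, 2-4, 3-18, 14-0, 16-9}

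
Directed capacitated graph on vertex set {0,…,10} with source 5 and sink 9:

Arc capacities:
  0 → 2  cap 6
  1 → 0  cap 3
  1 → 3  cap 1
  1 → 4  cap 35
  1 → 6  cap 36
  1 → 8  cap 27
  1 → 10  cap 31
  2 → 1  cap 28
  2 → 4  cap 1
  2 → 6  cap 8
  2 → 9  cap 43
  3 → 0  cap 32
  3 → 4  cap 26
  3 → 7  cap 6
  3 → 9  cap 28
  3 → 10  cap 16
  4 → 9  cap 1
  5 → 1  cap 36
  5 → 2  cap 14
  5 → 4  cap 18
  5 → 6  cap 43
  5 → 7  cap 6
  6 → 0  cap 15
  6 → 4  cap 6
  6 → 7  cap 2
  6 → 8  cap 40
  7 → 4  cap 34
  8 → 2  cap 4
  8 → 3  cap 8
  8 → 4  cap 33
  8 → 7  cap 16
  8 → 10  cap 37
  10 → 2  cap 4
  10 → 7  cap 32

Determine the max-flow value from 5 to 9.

augment #1: 5→2→9 bottleneck 14, total now 14
augment #2: 5→4→9 bottleneck 1, total now 15
augment #3: 5→1→3→9 bottleneck 1, total now 16
augment #4: 5→1→0→2→9 bottleneck 3, total now 19
augment #5: 5→1→8→2→9 bottleneck 4, total now 23
augment #6: 5→1→8→3→9 bottleneck 8, total now 31
augment #7: 5→1→10→2→9 bottleneck 4, total now 35
augment #8: 5→6→0→2→9 bottleneck 3, total now 38

Maximum flow value: 38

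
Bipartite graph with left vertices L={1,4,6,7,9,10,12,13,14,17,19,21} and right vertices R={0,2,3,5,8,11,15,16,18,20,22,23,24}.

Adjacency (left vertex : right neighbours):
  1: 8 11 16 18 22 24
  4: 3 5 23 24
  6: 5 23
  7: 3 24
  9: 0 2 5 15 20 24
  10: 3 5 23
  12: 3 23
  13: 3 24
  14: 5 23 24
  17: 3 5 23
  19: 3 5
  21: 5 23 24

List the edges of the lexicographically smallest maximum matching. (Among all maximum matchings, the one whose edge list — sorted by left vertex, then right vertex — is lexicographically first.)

|M| = 6 (so the lex-smallest maximum matching has 6 edges)
process left vertices in ascending order; for each, take the smallest-labelled available neighbour that still permits 6 edges overall, or leave it unmatched if none does
lex-smallest matching: {1-8, 4-3, 6-5, 7-24, 9-0, 10-23}

Lex-smallest maximum matching: {(1,8), (4,3), (6,5), (7,24), (9,0), (10,23)}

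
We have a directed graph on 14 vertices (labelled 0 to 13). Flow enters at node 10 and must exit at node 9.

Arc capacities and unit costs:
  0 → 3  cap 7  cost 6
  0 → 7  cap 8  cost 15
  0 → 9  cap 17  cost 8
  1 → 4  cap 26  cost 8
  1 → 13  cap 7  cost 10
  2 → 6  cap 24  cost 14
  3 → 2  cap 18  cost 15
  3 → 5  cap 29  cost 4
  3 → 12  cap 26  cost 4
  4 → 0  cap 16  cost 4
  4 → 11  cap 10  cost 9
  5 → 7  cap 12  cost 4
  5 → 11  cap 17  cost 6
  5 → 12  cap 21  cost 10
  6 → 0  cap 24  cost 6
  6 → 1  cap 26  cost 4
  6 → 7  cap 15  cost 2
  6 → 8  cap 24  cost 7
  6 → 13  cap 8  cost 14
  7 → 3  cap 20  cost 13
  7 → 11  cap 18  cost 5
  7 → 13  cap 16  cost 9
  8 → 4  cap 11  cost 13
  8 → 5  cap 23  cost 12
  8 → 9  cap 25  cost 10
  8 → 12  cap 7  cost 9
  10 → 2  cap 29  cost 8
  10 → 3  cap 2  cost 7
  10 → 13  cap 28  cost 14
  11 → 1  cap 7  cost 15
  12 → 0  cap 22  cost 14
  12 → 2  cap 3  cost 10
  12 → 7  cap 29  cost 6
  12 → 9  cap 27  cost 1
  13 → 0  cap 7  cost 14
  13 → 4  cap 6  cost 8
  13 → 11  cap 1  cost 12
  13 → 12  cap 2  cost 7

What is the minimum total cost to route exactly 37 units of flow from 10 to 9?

shortest-cost path #1: 10→3→12→9 push 2 @ unit cost 12 (adds 24)
shortest-cost path #2: 10→13→12→9 push 2 @ unit cost 22 (adds 44)
shortest-cost path #3: 10→13→4→0→9 push 6 @ unit cost 34 (adds 204)
shortest-cost path #4: 10→13→0→9 push 7 @ unit cost 36 (adds 252)
shortest-cost path #5: 10→2→6→0→9 push 4 @ unit cost 36 (adds 144)
shortest-cost path #6: 10→2→6→8→9 push 16 @ unit cost 39 (adds 624)
total cost = 1292

Minimum cost for 37 units: 1292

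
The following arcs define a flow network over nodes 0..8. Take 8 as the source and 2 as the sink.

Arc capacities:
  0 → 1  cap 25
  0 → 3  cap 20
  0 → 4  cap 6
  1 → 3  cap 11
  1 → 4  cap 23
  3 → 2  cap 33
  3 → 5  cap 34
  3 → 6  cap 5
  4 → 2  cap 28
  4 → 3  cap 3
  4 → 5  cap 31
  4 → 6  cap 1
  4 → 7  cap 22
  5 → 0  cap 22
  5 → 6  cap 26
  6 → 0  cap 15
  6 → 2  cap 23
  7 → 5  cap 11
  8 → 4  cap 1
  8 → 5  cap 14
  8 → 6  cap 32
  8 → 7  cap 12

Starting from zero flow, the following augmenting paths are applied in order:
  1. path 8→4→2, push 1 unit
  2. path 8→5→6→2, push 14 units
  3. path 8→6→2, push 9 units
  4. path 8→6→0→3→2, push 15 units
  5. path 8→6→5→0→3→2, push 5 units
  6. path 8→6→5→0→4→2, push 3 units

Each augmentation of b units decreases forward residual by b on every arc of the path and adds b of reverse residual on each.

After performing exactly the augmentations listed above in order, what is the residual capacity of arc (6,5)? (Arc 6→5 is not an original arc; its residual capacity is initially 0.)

Residual capacity of (6,5): 6

after path 1 (8→4→2, push 1): res(6,5)=0
after path 2 (8→5→6→2, push 14): res(6,5)=14
after path 3 (8→6→2, push 9): res(6,5)=14
after path 4 (8→6→0→3→2, push 15): res(6,5)=14
after path 5 (8→6→5→0→3→2, push 5): res(6,5)=9
after path 6 (8→6→5→0→4→2, push 3): res(6,5)=6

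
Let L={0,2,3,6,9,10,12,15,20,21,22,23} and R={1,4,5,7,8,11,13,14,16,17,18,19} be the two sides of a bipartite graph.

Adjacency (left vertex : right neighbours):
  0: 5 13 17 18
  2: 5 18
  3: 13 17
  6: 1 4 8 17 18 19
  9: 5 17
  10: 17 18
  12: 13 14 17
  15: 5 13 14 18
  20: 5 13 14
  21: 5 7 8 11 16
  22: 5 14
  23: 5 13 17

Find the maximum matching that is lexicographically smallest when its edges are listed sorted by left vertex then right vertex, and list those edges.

|M| = 7 (so the lex-smallest maximum matching has 7 edges)
process left vertices in ascending order; for each, take the smallest-labelled available neighbour that still permits 7 edges overall, or leave it unmatched if none does
lex-smallest matching: {0-5, 2-18, 3-13, 6-1, 9-17, 12-14, 21-7}

Lex-smallest maximum matching: {(0,5), (2,18), (3,13), (6,1), (9,17), (12,14), (21,7)}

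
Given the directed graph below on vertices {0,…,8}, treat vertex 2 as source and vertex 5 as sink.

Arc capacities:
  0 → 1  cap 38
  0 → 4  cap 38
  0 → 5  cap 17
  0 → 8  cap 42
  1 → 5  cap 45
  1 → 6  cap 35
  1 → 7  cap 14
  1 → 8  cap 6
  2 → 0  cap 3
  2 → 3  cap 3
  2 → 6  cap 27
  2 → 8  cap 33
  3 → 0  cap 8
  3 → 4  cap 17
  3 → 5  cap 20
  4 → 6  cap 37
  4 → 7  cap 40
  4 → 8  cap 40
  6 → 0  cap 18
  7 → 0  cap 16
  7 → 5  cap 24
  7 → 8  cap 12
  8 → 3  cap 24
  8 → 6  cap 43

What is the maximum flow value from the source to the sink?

Maximum flow value: 48

augment #1: 2→0→5 bottleneck 3, total now 3
augment #2: 2→3→5 bottleneck 3, total now 6
augment #3: 2→6→0→5 bottleneck 14, total now 20
augment #4: 2→8→3→5 bottleneck 17, total now 37
augment #5: 2→6→0→1→5 bottleneck 4, total now 41
augment #6: 2→8→3→0→1→5 bottleneck 7, total now 48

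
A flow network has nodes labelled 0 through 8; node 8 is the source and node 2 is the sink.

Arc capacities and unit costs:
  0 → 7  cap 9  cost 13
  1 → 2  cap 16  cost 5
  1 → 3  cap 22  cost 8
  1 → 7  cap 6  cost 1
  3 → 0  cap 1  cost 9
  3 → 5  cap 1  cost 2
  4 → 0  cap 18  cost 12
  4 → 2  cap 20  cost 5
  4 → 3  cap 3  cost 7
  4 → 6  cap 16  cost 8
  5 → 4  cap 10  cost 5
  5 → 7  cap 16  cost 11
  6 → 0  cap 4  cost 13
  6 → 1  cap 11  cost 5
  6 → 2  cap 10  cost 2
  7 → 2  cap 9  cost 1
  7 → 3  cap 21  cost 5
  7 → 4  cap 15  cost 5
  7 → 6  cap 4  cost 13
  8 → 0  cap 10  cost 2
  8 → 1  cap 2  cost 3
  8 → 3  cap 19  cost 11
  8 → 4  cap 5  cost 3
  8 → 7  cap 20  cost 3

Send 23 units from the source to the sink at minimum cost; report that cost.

Minimum cost for 23 units: 183

shortest-cost path #1: 8→7→2 push 9 @ unit cost 4 (adds 36)
shortest-cost path #2: 8→1→2 push 2 @ unit cost 8 (adds 16)
shortest-cost path #3: 8→4→2 push 5 @ unit cost 8 (adds 40)
shortest-cost path #4: 8→7→4→2 push 7 @ unit cost 13 (adds 91)
total cost = 183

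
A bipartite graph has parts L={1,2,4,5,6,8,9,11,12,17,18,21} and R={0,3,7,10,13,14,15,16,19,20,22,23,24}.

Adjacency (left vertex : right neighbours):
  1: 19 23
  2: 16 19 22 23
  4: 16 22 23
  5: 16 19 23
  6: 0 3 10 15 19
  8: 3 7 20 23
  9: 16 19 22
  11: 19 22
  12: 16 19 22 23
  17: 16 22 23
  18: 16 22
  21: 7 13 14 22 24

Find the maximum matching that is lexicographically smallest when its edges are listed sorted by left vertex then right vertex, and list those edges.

Lex-smallest maximum matching: {(1,19), (2,16), (4,22), (5,23), (6,0), (8,3), (21,7)}

|M| = 7 (so the lex-smallest maximum matching has 7 edges)
process left vertices in ascending order; for each, take the smallest-labelled available neighbour that still permits 7 edges overall, or leave it unmatched if none does
lex-smallest matching: {1-19, 2-16, 4-22, 5-23, 6-0, 8-3, 21-7}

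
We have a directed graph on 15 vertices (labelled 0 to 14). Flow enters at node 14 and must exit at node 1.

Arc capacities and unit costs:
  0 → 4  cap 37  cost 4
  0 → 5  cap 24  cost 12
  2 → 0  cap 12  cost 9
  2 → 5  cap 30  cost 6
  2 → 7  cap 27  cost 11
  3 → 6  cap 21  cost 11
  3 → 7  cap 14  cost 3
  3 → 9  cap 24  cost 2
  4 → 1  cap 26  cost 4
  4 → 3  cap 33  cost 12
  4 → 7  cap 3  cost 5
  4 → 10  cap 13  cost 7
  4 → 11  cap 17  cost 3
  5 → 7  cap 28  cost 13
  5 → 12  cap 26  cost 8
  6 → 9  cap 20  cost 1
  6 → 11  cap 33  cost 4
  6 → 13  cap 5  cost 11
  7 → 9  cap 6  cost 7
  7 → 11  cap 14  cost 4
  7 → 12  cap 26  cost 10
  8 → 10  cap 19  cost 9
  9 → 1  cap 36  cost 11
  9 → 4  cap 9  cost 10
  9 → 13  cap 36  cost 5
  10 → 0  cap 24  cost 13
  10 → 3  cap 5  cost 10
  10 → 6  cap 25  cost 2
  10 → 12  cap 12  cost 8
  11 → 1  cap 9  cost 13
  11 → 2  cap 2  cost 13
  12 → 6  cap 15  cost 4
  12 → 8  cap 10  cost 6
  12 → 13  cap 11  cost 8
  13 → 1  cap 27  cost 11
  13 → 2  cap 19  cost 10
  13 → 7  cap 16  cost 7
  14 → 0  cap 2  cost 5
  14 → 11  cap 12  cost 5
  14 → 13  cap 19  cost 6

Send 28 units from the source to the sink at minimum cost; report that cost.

shortest-cost path #1: 14→0→4→1 push 2 @ unit cost 13 (adds 26)
shortest-cost path #2: 14→13→1 push 19 @ unit cost 17 (adds 323)
shortest-cost path #3: 14→11→1 push 7 @ unit cost 18 (adds 126)
total cost = 475

Minimum cost for 28 units: 475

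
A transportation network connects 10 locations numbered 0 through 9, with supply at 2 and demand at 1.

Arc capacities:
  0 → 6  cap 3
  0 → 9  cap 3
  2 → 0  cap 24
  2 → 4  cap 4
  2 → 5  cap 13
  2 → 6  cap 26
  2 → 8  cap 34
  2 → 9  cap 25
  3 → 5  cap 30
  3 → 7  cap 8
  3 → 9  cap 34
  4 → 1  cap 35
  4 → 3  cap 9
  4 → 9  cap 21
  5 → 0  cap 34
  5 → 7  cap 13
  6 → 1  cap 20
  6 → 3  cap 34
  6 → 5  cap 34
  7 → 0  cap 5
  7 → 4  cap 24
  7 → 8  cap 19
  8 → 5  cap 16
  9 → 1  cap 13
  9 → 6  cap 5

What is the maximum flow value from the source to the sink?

augment #1: 2→4→1 bottleneck 4, total now 4
augment #2: 2→6→1 bottleneck 20, total now 24
augment #3: 2→9→1 bottleneck 13, total now 37
augment #4: 2→5→7→4→1 bottleneck 13, total now 50
augment #5: 2→6→3→7→4→1 bottleneck 6, total now 56
augment #6: 2→0→6→3→7→4→1 bottleneck 2, total now 58

Maximum flow value: 58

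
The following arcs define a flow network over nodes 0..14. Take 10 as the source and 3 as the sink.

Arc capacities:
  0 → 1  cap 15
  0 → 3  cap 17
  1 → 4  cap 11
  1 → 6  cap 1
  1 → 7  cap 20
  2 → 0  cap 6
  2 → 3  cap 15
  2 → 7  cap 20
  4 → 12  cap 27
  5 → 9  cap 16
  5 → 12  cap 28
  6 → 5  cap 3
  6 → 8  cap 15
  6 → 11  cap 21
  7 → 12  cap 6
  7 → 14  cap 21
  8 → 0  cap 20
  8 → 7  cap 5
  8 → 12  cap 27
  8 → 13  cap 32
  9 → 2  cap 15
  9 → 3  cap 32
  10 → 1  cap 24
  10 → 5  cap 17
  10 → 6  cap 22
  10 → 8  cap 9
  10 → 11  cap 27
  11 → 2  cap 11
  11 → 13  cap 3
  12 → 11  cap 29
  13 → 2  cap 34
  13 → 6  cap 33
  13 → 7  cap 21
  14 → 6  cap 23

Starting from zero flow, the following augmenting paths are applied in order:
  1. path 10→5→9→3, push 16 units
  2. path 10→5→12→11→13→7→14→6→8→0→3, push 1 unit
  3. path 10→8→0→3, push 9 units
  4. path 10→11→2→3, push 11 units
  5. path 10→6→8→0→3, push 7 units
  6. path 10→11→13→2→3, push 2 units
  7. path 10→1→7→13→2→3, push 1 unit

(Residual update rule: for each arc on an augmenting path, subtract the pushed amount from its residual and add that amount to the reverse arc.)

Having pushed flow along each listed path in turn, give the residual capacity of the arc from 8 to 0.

after path 1 (10→5→9→3, push 16): res(8,0)=20
after path 2 (10→5→12→11→13→7→14→6→8→0→3, push 1): res(8,0)=19
after path 3 (10→8→0→3, push 9): res(8,0)=10
after path 4 (10→11→2→3, push 11): res(8,0)=10
after path 5 (10→6→8→0→3, push 7): res(8,0)=3
after path 6 (10→11→13→2→3, push 2): res(8,0)=3
after path 7 (10→1→7→13→2→3, push 1): res(8,0)=3

Residual capacity of (8,0): 3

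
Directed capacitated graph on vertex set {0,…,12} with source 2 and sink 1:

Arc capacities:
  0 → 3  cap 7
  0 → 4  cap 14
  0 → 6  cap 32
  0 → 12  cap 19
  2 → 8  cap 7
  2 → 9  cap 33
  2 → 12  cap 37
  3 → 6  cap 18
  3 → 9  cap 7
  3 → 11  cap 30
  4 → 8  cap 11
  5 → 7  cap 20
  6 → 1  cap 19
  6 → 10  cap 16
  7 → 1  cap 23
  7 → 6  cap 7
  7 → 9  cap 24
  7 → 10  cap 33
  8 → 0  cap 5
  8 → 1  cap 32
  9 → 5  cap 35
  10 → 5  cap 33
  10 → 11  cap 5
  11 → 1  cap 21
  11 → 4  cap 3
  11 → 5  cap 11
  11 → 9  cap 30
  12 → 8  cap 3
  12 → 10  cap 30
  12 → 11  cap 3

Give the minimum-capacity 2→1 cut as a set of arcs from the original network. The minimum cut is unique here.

augment #1: 2→8→1 push 7
augment #2: 2→12→8→1 push 3
augment #3: 2→12→11→1 push 3
augment #4: 2→9→5→7→1 push 20
augment #5: 2→12→10→11→1 push 5
max flow = 38; residual-reachable set from 2 gives S-side
cut edges (S→T): {(2,8), (5,7), (10,11), (12,8), (12,11)} total cap 38

Min-cut arcs: {(2,8), (5,7), (10,11), (12,8), (12,11)} (total capacity 38)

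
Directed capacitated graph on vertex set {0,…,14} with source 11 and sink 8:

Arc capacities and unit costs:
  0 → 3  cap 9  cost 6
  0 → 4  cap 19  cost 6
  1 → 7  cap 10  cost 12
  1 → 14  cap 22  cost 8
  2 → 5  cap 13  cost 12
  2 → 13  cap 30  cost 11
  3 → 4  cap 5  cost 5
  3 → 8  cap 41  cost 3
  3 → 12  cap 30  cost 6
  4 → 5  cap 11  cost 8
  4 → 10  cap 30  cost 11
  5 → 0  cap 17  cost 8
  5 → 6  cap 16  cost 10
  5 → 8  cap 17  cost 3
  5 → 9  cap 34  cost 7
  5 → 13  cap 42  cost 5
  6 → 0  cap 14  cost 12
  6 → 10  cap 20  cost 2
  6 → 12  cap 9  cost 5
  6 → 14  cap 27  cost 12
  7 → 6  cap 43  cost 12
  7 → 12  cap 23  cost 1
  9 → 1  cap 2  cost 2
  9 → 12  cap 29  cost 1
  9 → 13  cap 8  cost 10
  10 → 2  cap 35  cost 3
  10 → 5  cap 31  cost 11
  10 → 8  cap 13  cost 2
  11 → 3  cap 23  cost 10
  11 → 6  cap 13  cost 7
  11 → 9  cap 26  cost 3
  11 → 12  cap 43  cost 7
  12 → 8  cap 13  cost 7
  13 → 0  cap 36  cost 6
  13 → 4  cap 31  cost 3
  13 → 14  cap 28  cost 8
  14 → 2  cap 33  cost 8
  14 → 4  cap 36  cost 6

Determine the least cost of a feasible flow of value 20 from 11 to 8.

Minimum cost for 20 units: 220

shortest-cost path #1: 11→6→10→8 push 13 @ unit cost 11 (adds 143)
shortest-cost path #2: 11→9→12→8 push 7 @ unit cost 11 (adds 77)
total cost = 220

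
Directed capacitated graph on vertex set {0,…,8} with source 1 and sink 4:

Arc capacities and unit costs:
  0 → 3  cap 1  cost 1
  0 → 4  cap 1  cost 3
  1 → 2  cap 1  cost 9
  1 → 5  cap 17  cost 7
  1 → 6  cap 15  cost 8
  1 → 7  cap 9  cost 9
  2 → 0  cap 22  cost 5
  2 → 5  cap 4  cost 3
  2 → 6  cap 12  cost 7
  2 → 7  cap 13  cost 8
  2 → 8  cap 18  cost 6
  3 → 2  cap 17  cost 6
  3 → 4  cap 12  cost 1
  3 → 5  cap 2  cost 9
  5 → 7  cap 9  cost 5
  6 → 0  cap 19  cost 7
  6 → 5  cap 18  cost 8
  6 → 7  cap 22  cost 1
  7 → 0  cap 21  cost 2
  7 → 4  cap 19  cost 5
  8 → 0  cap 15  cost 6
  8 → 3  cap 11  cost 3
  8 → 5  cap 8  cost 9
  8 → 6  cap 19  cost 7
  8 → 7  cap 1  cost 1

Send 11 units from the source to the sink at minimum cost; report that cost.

shortest-cost path #1: 1→7→0→3→4 push 1 @ unit cost 13 (adds 13)
shortest-cost path #2: 1→7→4 push 8 @ unit cost 14 (adds 112)
shortest-cost path #3: 1→6→7→4 push 2 @ unit cost 14 (adds 28)
total cost = 153

Minimum cost for 11 units: 153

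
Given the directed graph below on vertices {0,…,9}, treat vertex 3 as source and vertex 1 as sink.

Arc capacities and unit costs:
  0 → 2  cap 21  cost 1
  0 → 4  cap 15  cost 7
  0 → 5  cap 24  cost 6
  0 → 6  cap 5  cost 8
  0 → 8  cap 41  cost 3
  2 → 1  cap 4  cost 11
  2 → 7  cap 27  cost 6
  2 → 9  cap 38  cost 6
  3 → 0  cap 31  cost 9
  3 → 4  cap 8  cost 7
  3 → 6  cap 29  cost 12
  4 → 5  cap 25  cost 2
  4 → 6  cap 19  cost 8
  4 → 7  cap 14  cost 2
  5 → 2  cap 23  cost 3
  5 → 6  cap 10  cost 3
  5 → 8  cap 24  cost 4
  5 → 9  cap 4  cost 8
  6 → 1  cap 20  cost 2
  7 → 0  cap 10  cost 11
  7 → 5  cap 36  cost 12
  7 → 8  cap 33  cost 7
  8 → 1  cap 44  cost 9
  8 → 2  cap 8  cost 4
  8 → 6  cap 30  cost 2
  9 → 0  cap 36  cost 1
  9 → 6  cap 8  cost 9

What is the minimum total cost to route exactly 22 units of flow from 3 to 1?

Minimum cost for 22 units: 322

shortest-cost path #1: 3→6→1 push 20 @ unit cost 14 (adds 280)
shortest-cost path #2: 3→0→2→1 push 2 @ unit cost 21 (adds 42)
total cost = 322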